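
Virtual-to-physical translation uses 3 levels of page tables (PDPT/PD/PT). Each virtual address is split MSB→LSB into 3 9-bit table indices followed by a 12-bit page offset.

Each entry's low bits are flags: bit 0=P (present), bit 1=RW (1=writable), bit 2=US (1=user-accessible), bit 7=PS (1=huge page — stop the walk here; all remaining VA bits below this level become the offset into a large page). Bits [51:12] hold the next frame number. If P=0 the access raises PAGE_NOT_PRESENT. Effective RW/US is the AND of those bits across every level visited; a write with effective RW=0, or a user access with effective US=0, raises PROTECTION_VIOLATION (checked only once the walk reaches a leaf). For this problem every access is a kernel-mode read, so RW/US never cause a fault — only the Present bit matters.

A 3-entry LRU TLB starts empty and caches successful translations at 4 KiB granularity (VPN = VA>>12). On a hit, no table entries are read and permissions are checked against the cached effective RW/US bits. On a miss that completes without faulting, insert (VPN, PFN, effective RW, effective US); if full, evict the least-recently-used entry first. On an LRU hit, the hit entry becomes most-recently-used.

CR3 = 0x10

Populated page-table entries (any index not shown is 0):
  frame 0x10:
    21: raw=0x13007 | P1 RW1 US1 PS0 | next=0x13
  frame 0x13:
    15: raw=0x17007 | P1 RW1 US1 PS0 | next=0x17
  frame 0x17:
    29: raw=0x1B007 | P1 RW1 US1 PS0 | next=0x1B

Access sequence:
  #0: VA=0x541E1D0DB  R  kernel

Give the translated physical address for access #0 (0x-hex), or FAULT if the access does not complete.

Per-access translation:
#0 VA=0x541E1D0DB (r,kernel):
  L0: frame=0x10 idx=21 entry=0x13007 [P=1 RW=1 US=1 PS=0]
  L1: frame=0x13 idx=15 entry=0x17007 [P=1 RW=1 US=1 PS=0]
  L2: frame=0x17 idx=29 entry=0x1B007 [P=1 RW=1 US=1 PS=0]
  ✓ 0x1B0DB  — 3 lookups

Access #0 PA: 0x1B0DB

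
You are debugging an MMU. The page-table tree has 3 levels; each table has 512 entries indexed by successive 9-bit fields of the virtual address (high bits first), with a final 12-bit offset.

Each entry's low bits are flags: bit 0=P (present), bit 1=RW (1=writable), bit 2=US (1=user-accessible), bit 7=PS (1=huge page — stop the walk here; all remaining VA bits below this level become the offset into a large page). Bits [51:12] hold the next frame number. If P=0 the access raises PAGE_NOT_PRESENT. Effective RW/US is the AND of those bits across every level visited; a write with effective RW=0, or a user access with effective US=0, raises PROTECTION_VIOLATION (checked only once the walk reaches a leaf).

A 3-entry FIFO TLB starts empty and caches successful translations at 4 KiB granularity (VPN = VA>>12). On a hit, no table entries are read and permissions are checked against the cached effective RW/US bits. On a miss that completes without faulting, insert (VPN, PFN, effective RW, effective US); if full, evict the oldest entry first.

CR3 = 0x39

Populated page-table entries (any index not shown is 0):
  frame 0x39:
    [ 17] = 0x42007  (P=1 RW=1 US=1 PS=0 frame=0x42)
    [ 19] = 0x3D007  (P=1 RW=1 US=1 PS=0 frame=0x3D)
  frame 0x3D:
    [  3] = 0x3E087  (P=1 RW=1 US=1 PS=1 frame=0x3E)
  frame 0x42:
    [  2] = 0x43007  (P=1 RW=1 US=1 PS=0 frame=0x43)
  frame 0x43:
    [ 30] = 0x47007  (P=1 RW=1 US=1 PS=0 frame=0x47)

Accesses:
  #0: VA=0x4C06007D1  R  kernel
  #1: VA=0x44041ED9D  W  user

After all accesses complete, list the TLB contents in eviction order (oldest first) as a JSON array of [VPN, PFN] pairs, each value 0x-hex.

Trace:
#0 VA=0x4C06007D1 (r,kernel):
  lvl0: tbl 0x39, slot 19 ⇒ 0x3D007 (P1/RW1/US1/PS0)
  lvl1: tbl 0x3D, slot 3 ⇒ 0x3E087 (P1/RW1/US1/PS1)
  ⇒ phys 0x3E7D1 (huge @L1)  [2 reads]
#1 VA=0x44041ED9D (w,user):
  lvl0: tbl 0x39, slot 17 ⇒ 0x42007 (P1/RW1/US1/PS0)
  lvl1: tbl 0x42, slot 2 ⇒ 0x43007 (P1/RW1/US1/PS0)
  lvl2: tbl 0x43, slot 30 ⇒ 0x47007 (P1/RW1/US1/PS0)
  ⇒ phys 0x47D9D  [3 reads]

TLB: [["0x4C0600", "0x3E"], ["0x44041E", "0x47"]]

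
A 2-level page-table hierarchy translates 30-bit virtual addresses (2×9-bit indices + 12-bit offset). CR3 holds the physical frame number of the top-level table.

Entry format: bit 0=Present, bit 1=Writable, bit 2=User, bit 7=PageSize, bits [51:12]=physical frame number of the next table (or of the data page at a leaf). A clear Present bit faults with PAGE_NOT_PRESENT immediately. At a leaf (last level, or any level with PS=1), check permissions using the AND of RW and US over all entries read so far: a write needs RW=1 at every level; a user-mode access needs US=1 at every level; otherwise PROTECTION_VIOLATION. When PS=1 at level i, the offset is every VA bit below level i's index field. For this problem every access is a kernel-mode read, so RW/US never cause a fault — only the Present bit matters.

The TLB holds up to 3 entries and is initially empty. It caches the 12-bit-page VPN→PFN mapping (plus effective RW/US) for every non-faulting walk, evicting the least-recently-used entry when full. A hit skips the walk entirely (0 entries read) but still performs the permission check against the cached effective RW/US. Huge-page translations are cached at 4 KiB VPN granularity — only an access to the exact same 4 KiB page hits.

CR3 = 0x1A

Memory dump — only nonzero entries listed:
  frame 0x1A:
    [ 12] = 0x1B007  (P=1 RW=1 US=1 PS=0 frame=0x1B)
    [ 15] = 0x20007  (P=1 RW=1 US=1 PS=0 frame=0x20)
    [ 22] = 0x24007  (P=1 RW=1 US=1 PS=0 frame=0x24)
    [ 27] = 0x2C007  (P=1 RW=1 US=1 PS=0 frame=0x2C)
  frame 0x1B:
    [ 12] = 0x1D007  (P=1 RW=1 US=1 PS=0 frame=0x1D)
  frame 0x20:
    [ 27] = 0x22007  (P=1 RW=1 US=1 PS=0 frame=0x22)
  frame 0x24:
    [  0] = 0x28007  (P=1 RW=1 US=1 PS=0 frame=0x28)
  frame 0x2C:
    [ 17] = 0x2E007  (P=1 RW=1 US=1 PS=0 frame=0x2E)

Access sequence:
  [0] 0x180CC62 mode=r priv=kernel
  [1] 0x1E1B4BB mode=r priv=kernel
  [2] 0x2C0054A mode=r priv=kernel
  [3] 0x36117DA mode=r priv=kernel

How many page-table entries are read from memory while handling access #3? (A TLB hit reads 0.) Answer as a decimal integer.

Trace:
#0 VA=0x180CC62 (r,kernel):
  lvl0: tbl 0x1A, slot 12 ⇒ 0x1B007 (P1/RW1/US1/PS0)
  lvl1: tbl 0x1B, slot 12 ⇒ 0x1D007 (P1/RW1/US1/PS0)
  → PA=0x1DC62  (2 entries read)
#1 VA=0x1E1B4BB (r,kernel):
  lvl0: tbl 0x1A, slot 15 ⇒ 0x20007 (P1/RW1/US1/PS0)
  lvl1: tbl 0x20, slot 27 ⇒ 0x22007 (P1/RW1/US1/PS0)
  → PA=0x224BB  (2 entries read)
#2 VA=0x2C0054A (r,kernel):
  lvl0: tbl 0x1A, slot 22 ⇒ 0x24007 (P1/RW1/US1/PS0)
  lvl1: tbl 0x24, slot 0 ⇒ 0x28007 (P1/RW1/US1/PS0)
  → PA=0x2854A  (2 entries read)
#3 VA=0x36117DA (r,kernel):
  lvl0: tbl 0x1A, slot 27 ⇒ 0x2C007 (P1/RW1/US1/PS0)
  lvl1: tbl 0x2C, slot 17 ⇒ 0x2E007 (P1/RW1/US1/PS0)
  → PA=0x2E7DA  (2 entries read)

Entries read for #3: 2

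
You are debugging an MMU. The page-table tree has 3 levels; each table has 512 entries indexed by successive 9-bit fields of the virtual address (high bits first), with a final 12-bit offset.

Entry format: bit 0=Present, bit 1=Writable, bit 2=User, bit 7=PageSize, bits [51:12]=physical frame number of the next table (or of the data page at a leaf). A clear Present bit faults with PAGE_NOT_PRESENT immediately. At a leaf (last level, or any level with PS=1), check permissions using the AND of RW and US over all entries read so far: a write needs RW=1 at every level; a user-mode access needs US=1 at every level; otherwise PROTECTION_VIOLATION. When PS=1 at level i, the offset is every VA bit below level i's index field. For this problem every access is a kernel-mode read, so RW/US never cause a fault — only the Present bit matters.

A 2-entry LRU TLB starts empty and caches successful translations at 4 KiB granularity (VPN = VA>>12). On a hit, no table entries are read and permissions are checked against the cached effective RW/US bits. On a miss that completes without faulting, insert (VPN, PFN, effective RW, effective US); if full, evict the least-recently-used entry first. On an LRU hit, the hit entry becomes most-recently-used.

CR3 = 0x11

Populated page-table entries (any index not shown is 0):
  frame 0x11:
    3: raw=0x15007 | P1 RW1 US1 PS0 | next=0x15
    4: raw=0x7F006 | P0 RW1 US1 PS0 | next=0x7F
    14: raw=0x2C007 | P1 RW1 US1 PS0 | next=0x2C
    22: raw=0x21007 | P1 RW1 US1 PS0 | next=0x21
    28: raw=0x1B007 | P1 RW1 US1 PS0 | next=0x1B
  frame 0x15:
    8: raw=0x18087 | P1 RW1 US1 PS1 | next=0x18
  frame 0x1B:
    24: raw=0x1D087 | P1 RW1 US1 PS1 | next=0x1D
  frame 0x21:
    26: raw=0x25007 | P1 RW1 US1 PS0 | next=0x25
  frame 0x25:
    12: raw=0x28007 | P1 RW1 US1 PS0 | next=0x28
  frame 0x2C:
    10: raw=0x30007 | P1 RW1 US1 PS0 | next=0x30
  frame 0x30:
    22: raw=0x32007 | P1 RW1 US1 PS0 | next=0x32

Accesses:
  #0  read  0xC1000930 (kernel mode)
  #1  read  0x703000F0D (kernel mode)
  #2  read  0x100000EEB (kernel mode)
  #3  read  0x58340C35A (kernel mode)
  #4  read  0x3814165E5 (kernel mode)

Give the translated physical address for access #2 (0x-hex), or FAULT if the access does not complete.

Walk each access:
#0 VA=0xC1000930 (r,kernel):
  [0] read 0x11 idx=3: raw=0x15007 flags P=1 W=1 U=1 S=0
  [1] read 0x15 idx=8: raw=0x18087 flags P=1 W=1 U=1 S=1
  ✓ 0x18930 (huge @L1)  — 2 lookups
#1 VA=0x703000F0D (r,kernel):
  [0] read 0x11 idx=28: raw=0x1B007 flags P=1 W=1 U=1 S=0
  [1] read 0x1B idx=24: raw=0x1D087 flags P=1 W=1 U=1 S=1
  ✓ 0x1DF0D (huge @L1)  — 2 lookups
#2 VA=0x100000EEB (r,kernel):
  [0] read 0x11 idx=4: raw=0x7F006 flags P=0 W=1 U=1 S=0
  → PAGE_NOT_PRESENT  (1 entries read)
#3 VA=0x58340C35A (r,kernel):
  [0] read 0x11 idx=22: raw=0x21007 flags P=1 W=1 U=1 S=0
  [1] read 0x21 idx=26: raw=0x25007 flags P=1 W=1 U=1 S=0
  [2] read 0x25 idx=12: raw=0x28007 flags P=1 W=1 U=1 S=0
  ✓ 0x2835A  — 3 lookups
#4 VA=0x3814165E5 (r,kernel):
  [0] read 0x11 idx=14: raw=0x2C007 flags P=1 W=1 U=1 S=0
  [1] read 0x2C idx=10: raw=0x30007 flags P=1 W=1 U=1 S=0
  [2] read 0x30 idx=22: raw=0x32007 flags P=1 W=1 U=1 S=0
  ✓ 0x325E5  — 3 lookups

Access #2 PA: FAULT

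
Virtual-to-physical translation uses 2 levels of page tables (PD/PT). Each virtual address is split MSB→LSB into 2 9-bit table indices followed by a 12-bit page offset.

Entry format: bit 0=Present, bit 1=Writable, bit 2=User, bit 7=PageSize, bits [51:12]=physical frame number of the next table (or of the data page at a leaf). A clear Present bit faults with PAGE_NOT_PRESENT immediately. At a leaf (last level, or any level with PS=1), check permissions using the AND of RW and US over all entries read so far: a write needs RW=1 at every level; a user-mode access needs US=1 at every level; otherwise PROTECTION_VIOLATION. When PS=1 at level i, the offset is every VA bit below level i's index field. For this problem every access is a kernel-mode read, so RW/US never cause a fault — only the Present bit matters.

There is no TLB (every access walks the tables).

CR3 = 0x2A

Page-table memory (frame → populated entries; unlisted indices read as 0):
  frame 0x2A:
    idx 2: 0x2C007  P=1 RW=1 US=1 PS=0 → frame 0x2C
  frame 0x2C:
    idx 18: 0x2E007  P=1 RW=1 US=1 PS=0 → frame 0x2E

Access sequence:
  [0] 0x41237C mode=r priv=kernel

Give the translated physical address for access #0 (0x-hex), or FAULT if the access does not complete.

Walk each access:
#0 VA=0x41237C (r,kernel):
  L0: frame=0x2A idx=2 entry=0x2C007 [P=1 RW=1 US=1 PS=0]
  L1: frame=0x2C idx=18 entry=0x2E007 [P=1 RW=1 US=1 PS=0]
  ✓ 0x2E37C  — 2 lookups

Access #0 PA: 0x2E37C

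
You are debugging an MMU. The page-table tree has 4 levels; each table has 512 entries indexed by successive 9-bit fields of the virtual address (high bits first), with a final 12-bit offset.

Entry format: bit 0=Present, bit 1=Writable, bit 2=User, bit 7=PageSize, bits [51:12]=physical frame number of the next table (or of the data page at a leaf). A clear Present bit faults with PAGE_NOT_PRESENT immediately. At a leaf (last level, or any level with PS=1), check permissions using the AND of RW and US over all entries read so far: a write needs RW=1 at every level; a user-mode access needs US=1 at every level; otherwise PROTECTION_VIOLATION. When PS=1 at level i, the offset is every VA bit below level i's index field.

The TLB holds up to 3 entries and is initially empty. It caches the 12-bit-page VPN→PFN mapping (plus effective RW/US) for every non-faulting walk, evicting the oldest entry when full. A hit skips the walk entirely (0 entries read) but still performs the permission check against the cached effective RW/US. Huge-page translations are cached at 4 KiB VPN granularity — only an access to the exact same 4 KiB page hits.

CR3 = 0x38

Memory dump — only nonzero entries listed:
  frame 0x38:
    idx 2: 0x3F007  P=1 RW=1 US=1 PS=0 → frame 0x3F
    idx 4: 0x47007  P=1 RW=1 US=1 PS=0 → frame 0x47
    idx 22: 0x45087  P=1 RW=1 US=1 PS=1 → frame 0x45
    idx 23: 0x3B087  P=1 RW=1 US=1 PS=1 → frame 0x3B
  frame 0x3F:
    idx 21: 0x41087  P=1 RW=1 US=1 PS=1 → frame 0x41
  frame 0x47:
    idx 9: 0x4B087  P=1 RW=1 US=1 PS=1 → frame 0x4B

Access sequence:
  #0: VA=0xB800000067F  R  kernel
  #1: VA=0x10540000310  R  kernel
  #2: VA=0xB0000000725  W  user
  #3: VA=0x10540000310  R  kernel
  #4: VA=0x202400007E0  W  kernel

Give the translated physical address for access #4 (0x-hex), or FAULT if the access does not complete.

Walk each access:
#0 VA=0xB800000067F (r,kernel):
  [0] read 0x38 idx=23: raw=0x3B087 flags P=1 W=1 U=1 S=1
  → PA=0x3B67F (huge @L0)  (1 entries read)
#1 VA=0x10540000310 (r,kernel):
  [0] read 0x38 idx=2: raw=0x3F007 flags P=1 W=1 U=1 S=0
  [1] read 0x3F idx=21: raw=0x41087 flags P=1 W=1 U=1 S=1
  → PA=0x41310 (huge @L1)  (2 entries read)
#2 VA=0xB0000000725 (w,user):
  [0] read 0x38 idx=22: raw=0x45087 flags P=1 W=1 U=1 S=1
  → PA=0x45725 (huge @L0)  (1 entries read)
#3 VA=0x10540000310 (r,kernel):
  TLB hit vpn=0x10540000 → PA=0x41310
#4 VA=0x202400007E0 (w,kernel):
  [0] read 0x38 idx=4: raw=0x47007 flags P=1 W=1 U=1 S=0
  [1] read 0x47 idx=9: raw=0x4B087 flags P=1 W=1 U=1 S=1
  → PA=0x4B7E0 (huge @L1)  (2 entries read)

Access #4 PA: 0x4B7E0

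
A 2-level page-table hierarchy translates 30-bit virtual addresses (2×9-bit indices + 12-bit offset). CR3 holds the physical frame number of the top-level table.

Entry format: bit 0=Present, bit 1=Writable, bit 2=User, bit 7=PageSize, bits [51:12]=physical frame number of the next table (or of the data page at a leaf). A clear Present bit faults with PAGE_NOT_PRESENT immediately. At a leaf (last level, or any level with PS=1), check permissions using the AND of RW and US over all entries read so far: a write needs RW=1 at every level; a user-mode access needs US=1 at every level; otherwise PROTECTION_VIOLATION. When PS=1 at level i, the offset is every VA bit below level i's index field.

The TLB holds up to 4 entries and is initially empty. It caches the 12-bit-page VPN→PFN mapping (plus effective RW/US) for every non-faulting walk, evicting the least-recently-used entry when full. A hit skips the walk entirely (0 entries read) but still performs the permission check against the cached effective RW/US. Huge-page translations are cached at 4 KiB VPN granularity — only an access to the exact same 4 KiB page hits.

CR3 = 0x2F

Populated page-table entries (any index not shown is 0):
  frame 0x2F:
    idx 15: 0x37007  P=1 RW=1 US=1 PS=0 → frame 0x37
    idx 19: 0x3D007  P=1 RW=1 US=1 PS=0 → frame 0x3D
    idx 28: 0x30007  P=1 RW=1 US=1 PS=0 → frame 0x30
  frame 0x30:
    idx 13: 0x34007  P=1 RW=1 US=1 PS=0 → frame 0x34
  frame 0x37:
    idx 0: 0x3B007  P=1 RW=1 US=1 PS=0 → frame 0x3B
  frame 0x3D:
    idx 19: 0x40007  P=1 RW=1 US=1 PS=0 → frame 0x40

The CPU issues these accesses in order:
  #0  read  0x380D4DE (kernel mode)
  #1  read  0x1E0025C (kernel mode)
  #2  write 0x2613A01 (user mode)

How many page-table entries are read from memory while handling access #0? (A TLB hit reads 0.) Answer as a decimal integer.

Trace:
#0 VA=0x380D4DE (r,kernel):
  L0: frame=0x2F idx=28 entry=0x30007 [P=1 RW=1 US=1 PS=0]
  L1: frame=0x30 idx=13 entry=0x34007 [P=1 RW=1 US=1 PS=0]
  ✓ 0x344DE  — 2 lookups
#1 VA=0x1E0025C (r,kernel):
  L0: frame=0x2F idx=15 entry=0x37007 [P=1 RW=1 US=1 PS=0]
  L1: frame=0x37 idx=0 entry=0x3B007 [P=1 RW=1 US=1 PS=0]
  ✓ 0x3B25C  — 2 lookups
#2 VA=0x2613A01 (w,user):
  L0: frame=0x2F idx=19 entry=0x3D007 [P=1 RW=1 US=1 PS=0]
  L1: frame=0x3D idx=19 entry=0x40007 [P=1 RW=1 US=1 PS=0]
  ✓ 0x40A01  — 2 lookups

Entries read for #0: 2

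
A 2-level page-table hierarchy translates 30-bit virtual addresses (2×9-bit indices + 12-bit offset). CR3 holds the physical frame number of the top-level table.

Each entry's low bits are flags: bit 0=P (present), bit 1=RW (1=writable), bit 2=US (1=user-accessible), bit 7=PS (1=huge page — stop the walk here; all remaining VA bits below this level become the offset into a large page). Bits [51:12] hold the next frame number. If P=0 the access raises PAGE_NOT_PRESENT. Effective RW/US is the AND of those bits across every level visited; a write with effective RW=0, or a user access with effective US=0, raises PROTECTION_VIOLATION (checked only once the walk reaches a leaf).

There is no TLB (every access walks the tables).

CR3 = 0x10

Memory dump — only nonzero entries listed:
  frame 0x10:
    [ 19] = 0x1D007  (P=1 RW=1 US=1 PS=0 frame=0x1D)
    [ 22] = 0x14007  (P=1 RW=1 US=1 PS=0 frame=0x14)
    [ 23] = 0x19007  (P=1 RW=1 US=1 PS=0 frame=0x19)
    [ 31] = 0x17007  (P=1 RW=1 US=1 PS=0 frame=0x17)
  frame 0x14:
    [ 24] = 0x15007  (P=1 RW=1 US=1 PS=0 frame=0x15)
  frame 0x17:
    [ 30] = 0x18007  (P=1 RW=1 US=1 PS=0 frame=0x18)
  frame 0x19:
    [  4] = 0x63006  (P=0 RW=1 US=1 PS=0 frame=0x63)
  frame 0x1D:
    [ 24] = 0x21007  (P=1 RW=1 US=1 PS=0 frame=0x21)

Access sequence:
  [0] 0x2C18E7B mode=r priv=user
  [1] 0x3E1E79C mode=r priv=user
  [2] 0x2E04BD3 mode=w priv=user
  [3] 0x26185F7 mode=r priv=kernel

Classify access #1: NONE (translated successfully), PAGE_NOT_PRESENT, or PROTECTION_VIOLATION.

Per-access translation:
#0 VA=0x2C18E7B (r,user):
  L0: frame=0x10 idx=22 entry=0x14007 [P=1 RW=1 US=1 PS=0]
  L1: frame=0x14 idx=24 entry=0x15007 [P=1 RW=1 US=1 PS=0]
  ⇒ phys 0x15E7B  [2 reads]
#1 VA=0x3E1E79C (r,user):
  L0: frame=0x10 idx=31 entry=0x17007 [P=1 RW=1 US=1 PS=0]
  L1: frame=0x17 idx=30 entry=0x18007 [P=1 RW=1 US=1 PS=0]
  ⇒ phys 0x1879C  [2 reads]
#2 VA=0x2E04BD3 (w,user):
  L0: frame=0x10 idx=23 entry=0x19007 [P=1 RW=1 US=1 PS=0]
  L1: frame=0x19 idx=4 entry=0x63006 [P=0 RW=1 US=1 PS=0]
  ✗ PAGE_NOT_PRESENT  [2 reads]
#3 VA=0x26185F7 (r,kernel):
  L0: frame=0x10 idx=19 entry=0x1D007 [P=1 RW=1 US=1 PS=0]
  L1: frame=0x1D idx=24 entry=0x21007 [P=1 RW=1 US=1 PS=0]
  ⇒ phys 0x215F7  [2 reads]

Access #1 fault: NONE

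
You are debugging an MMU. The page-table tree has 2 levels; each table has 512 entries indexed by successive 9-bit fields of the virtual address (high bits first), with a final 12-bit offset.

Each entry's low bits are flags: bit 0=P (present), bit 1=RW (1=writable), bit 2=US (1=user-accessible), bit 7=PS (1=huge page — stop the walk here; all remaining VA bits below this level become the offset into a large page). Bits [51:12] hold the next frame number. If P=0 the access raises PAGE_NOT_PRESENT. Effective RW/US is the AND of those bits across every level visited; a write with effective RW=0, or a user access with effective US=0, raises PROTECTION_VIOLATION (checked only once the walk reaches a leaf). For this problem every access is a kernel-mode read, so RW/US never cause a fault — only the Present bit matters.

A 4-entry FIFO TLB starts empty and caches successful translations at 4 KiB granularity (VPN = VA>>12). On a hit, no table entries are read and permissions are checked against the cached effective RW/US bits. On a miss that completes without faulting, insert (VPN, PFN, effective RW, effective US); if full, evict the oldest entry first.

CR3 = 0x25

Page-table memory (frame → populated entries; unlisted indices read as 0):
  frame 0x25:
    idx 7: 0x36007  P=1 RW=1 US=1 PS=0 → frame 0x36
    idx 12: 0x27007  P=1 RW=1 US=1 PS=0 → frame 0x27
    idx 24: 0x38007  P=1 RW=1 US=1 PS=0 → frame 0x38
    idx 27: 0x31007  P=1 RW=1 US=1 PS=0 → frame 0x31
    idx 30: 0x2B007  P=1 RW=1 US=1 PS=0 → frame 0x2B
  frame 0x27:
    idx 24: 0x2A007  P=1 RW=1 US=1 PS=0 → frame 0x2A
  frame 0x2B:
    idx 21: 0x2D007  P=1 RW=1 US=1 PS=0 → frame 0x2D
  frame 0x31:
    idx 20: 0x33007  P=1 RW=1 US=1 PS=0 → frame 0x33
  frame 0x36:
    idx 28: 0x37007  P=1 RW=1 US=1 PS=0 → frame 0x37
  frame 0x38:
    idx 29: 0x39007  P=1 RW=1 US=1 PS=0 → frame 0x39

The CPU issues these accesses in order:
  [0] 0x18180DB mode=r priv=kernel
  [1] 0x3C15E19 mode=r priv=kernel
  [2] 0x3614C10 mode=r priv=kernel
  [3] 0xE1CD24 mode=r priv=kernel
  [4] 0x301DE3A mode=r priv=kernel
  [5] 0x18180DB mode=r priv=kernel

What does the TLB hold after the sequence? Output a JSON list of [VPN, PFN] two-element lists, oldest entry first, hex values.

Per-access translation:
#0 VA=0x18180DB (r,kernel):
  [0] read 0x25 idx=12: raw=0x27007 flags P=1 W=1 U=1 S=0
  [1] read 0x27 idx=24: raw=0x2A007 flags P=1 W=1 U=1 S=0
  ✓ 0x2A0DB  — 2 lookups
#1 VA=0x3C15E19 (r,kernel):
  [0] read 0x25 idx=30: raw=0x2B007 flags P=1 W=1 U=1 S=0
  [1] read 0x2B idx=21: raw=0x2D007 flags P=1 W=1 U=1 S=0
  ✓ 0x2DE19  — 2 lookups
#2 VA=0x3614C10 (r,kernel):
  [0] read 0x25 idx=27: raw=0x31007 flags P=1 W=1 U=1 S=0
  [1] read 0x31 idx=20: raw=0x33007 flags P=1 W=1 U=1 S=0
  ✓ 0x33C10  — 2 lookups
#3 VA=0xE1CD24 (r,kernel):
  [0] read 0x25 idx=7: raw=0x36007 flags P=1 W=1 U=1 S=0
  [1] read 0x36 idx=28: raw=0x37007 flags P=1 W=1 U=1 S=0
  ✓ 0x37D24  — 2 lookups
#4 VA=0x301DE3A (r,kernel):
  [0] read 0x25 idx=24: raw=0x38007 flags P=1 W=1 U=1 S=0
  [1] read 0x38 idx=29: raw=0x39007 flags P=1 W=1 U=1 S=0
  ✓ 0x39E3A  — 2 lookups
#5 VA=0x18180DB (r,kernel):
  [0] read 0x25 idx=12: raw=0x27007 flags P=1 W=1 U=1 S=0
  [1] read 0x27 idx=24: raw=0x2A007 flags P=1 W=1 U=1 S=0
  ✓ 0x2A0DB  — 2 lookups

TLB: [["0x3614", "0x33"], ["0xE1C", "0x37"], ["0x301D", "0x39"], ["0x1818", "0x2A"]]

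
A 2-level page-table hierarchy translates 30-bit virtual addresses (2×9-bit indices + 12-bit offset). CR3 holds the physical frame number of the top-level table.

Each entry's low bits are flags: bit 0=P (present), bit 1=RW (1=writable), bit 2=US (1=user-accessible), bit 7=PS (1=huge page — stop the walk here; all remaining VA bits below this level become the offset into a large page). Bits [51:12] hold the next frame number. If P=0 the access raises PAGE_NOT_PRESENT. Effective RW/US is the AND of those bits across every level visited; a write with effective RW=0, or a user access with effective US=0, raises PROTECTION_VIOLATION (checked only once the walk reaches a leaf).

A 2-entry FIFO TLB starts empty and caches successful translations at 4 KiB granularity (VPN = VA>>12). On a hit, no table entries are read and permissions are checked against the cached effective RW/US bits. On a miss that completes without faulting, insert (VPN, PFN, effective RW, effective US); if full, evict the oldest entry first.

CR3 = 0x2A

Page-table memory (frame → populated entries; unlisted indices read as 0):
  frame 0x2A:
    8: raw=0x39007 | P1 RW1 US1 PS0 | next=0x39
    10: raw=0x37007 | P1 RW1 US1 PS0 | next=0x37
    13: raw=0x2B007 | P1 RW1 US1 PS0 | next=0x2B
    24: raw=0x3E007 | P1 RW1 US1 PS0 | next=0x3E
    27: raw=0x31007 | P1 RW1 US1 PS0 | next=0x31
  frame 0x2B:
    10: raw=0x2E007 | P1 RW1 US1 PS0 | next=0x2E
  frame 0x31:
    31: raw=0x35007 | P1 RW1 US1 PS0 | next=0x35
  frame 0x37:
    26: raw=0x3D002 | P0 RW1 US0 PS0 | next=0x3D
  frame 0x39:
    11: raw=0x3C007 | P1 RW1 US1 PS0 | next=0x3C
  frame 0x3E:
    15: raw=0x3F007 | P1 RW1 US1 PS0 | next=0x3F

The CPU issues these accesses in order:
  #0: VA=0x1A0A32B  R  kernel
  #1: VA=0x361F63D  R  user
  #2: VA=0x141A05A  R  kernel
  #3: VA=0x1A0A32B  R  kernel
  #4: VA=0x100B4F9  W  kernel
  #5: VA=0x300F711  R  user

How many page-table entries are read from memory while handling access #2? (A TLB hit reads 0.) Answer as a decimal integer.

Walk each access:
#0 VA=0x1A0A32B (r,kernel):
  [0] read 0x2A idx=13: raw=0x2B007 flags P=1 W=1 U=1 S=0
  [1] read 0x2B idx=10: raw=0x2E007 flags P=1 W=1 U=1 S=0
  ⇒ phys 0x2E32B  [2 reads]
#1 VA=0x361F63D (r,user):
  [0] read 0x2A idx=27: raw=0x31007 flags P=1 W=1 U=1 S=0
  [1] read 0x31 idx=31: raw=0x35007 flags P=1 W=1 U=1 S=0
  ⇒ phys 0x3563D  [2 reads]
#2 VA=0x141A05A (r,kernel):
  [0] read 0x2A idx=10: raw=0x37007 flags P=1 W=1 U=1 S=0
  [1] read 0x37 idx=26: raw=0x3D002 flags P=0 W=1 U=0 S=0
  ✗ PAGE_NOT_PRESENT  [2 reads]
#3 VA=0x1A0A32B (r,kernel):
  TLB hit vpn=0x1A0A → PA=0x2E32B
#4 VA=0x100B4F9 (w,kernel):
  [0] read 0x2A idx=8: raw=0x39007 flags P=1 W=1 U=1 S=0
  [1] read 0x39 idx=11: raw=0x3C007 flags P=1 W=1 U=1 S=0
  ⇒ phys 0x3C4F9  [2 reads]
#5 VA=0x300F711 (r,user):
  [0] read 0x2A idx=24: raw=0x3E007 flags P=1 W=1 U=1 S=0
  [1] read 0x3E idx=15: raw=0x3F007 flags P=1 W=1 U=1 S=0
  ⇒ phys 0x3F711  [2 reads]

Entries read for #2: 2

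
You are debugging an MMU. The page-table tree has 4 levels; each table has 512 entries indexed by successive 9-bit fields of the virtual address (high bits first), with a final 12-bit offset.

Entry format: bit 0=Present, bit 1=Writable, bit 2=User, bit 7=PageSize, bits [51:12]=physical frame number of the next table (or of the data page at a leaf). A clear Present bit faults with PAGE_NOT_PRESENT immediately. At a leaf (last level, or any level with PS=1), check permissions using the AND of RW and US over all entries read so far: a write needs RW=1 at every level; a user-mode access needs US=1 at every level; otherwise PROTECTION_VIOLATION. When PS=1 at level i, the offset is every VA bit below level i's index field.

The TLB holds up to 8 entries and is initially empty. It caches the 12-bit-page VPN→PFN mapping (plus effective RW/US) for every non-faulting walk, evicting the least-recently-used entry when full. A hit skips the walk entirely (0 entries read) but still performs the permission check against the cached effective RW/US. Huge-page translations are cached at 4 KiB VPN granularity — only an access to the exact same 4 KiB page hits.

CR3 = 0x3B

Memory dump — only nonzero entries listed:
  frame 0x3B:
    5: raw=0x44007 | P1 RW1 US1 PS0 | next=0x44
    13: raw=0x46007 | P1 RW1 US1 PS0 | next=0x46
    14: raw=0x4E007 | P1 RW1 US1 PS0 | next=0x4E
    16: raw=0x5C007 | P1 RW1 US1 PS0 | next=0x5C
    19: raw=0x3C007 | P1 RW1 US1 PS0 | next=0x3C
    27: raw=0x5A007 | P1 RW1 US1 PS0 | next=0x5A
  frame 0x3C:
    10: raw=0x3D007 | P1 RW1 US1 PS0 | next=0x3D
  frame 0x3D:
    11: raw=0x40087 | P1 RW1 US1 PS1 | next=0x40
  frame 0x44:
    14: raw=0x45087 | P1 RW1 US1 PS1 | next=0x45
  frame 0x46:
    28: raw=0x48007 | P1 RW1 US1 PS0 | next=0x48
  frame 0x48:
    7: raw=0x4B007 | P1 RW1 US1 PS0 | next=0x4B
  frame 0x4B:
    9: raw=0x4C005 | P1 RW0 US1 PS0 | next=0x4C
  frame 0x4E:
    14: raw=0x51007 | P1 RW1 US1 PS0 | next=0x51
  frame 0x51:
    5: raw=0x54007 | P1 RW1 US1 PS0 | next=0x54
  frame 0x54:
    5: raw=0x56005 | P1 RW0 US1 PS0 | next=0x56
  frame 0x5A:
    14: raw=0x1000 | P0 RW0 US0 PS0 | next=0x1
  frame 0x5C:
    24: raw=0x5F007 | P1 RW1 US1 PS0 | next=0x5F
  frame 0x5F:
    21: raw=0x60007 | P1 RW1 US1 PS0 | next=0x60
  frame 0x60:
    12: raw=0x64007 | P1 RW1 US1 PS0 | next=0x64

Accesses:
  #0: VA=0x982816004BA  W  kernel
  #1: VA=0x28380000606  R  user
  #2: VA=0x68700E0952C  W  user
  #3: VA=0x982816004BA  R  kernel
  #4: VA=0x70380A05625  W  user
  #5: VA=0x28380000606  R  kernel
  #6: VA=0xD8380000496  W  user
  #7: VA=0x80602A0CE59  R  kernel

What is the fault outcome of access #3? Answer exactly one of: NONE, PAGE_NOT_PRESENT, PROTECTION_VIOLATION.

Per-access translation:
#0 VA=0x982816004BA (w,kernel):
  L0 @0x3B[19] → 0x3C007  P=1,RW=1,US=1,PS=0
  L1 @0x3C[10] → 0x3D007  P=1,RW=1,US=1,PS=0
  L2 @0x3D[11] → 0x40087  P=1,RW=1,US=1,PS=1
  ⇒ phys 0x404BA (huge @L2)  [3 reads]
#1 VA=0x28380000606 (r,user):
  L0 @0x3B[5] → 0x44007  P=1,RW=1,US=1,PS=0
  L1 @0x44[14] → 0x45087  P=1,RW=1,US=1,PS=1
  ⇒ phys 0x45606 (huge @L1)  [2 reads]
#2 VA=0x68700E0952C (w,user):
  L0 @0x3B[13] → 0x46007  P=1,RW=1,US=1,PS=0
  L1 @0x46[28] → 0x48007  P=1,RW=1,US=1,PS=0
  L2 @0x48[7] → 0x4B007  P=1,RW=1,US=1,PS=0
  L3 @0x4B[9] → 0x4C005  P=1,RW=0,US=1,PS=0
  ⇒ fault: PROTECTION_VIOLATION  — 4 lookups
#3 VA=0x982816004BA (r,kernel):
  TLB hit vpn=0x98281600 → PA=0x404BA
#4 VA=0x70380A05625 (w,user):
  L0 @0x3B[14] → 0x4E007  P=1,RW=1,US=1,PS=0
  L1 @0x4E[14] → 0x51007  P=1,RW=1,US=1,PS=0
  L2 @0x51[5] → 0x54007  P=1,RW=1,US=1,PS=0
  L3 @0x54[5] → 0x56005  P=1,RW=0,US=1,PS=0
  ⇒ fault: PROTECTION_VIOLATION  — 4 lookups
#5 VA=0x28380000606 (r,kernel):
  TLB hit vpn=0x28380000 → PA=0x45606
#6 VA=0xD8380000496 (w,user):
  L0 @0x3B[27] → 0x5A007  P=1,RW=1,US=1,PS=0
  L1 @0x5A[14] → 0x1000  P=0,RW=0,US=0,PS=0
  ⇒ fault: PAGE_NOT_PRESENT  — 2 lookups
#7 VA=0x80602A0CE59 (r,kernel):
  L0 @0x3B[16] → 0x5C007  P=1,RW=1,US=1,PS=0
  L1 @0x5C[24] → 0x5F007  P=1,RW=1,US=1,PS=0
  L2 @0x5F[21] → 0x60007  P=1,RW=1,US=1,PS=0
  L3 @0x60[12] → 0x64007  P=1,RW=1,US=1,PS=0
  ⇒ phys 0x64E59  [4 reads]

Access #3 fault: NONE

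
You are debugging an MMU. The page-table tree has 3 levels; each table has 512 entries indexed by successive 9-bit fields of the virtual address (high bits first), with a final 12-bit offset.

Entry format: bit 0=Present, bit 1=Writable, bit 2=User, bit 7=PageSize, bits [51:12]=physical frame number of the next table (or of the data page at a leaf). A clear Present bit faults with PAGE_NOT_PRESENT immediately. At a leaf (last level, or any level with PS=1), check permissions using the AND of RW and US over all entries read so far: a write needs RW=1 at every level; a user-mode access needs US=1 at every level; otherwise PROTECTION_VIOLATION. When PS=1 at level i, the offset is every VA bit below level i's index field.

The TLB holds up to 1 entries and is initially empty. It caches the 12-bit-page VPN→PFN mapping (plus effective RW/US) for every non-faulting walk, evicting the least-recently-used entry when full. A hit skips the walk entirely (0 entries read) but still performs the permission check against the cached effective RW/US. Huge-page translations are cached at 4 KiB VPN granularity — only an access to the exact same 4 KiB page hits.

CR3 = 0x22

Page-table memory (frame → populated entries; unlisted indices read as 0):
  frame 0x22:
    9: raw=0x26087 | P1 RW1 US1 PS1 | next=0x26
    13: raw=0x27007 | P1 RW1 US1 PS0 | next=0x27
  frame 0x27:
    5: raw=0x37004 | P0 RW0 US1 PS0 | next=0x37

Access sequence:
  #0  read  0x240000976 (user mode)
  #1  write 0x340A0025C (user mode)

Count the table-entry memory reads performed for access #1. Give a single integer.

Trace:
#0 VA=0x240000976 (r,user):
  lvl0: tbl 0x22, slot 9 ⇒ 0x26087 (P1/RW1/US1/PS1)
  ✓ 0x26976 (huge @L0)  — 1 lookups
#1 VA=0x340A0025C (w,user):
  lvl0: tbl 0x22, slot 13 ⇒ 0x27007 (P1/RW1/US1/PS0)
  lvl1: tbl 0x27, slot 5 ⇒ 0x37004 (P0/RW0/US1/PS0)
  ⇒ fault: PAGE_NOT_PRESENT  — 2 lookups

Entries read for #1: 2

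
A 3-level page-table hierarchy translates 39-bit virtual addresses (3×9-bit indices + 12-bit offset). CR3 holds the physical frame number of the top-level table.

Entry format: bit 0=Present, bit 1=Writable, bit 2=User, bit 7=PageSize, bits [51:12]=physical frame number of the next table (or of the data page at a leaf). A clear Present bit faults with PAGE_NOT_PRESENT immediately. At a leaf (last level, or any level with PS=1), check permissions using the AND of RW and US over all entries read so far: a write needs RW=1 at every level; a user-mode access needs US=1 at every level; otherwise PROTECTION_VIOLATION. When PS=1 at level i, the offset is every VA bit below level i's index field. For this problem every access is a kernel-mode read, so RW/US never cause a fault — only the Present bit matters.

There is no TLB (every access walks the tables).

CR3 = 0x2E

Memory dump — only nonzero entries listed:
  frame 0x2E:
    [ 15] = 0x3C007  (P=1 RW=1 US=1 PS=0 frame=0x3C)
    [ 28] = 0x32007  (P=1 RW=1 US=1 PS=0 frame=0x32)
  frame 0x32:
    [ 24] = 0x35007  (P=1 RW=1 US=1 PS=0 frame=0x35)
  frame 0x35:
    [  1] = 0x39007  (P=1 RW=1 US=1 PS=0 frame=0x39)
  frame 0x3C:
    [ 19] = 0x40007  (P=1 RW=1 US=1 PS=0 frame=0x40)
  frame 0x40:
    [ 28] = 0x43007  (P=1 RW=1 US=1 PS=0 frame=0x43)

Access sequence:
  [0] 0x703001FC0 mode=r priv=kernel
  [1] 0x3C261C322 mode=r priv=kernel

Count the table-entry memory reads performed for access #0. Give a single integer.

Per-access translation:
#0 VA=0x703001FC0 (r,kernel):
  [0] read 0x2E idx=28: raw=0x32007 flags P=1 W=1 U=1 S=0
  [1] read 0x32 idx=24: raw=0x35007 flags P=1 W=1 U=1 S=0
  [2] read 0x35 idx=1: raw=0x39007 flags P=1 W=1 U=1 S=0
  ✓ 0x39FC0  — 3 lookups
#1 VA=0x3C261C322 (r,kernel):
  [0] read 0x2E idx=15: raw=0x3C007 flags P=1 W=1 U=1 S=0
  [1] read 0x3C idx=19: raw=0x40007 flags P=1 W=1 U=1 S=0
  [2] read 0x40 idx=28: raw=0x43007 flags P=1 W=1 U=1 S=0
  ✓ 0x43322  — 3 lookups

Entries read for #0: 3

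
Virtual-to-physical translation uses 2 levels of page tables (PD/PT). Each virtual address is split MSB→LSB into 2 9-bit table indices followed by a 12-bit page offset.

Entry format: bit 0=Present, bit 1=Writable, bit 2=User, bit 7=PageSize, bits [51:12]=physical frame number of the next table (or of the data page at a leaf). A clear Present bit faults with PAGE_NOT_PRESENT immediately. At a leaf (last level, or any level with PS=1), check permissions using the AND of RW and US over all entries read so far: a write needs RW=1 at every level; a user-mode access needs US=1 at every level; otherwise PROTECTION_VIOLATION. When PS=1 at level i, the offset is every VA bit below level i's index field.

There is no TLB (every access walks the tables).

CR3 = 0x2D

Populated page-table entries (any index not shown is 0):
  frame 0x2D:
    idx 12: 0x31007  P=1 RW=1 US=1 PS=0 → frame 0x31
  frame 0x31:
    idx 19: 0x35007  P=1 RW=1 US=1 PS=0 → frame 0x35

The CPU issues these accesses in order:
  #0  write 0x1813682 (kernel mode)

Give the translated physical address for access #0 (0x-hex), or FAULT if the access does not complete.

Per-access translation:
#0 VA=0x1813682 (w,kernel):
  L0 @0x2D[12] → 0x31007  P=1,RW=1,US=1,PS=0
  L1 @0x31[19] → 0x35007  P=1,RW=1,US=1,PS=0
  → PA=0x35682  (2 entries read)

Access #0 PA: 0x35682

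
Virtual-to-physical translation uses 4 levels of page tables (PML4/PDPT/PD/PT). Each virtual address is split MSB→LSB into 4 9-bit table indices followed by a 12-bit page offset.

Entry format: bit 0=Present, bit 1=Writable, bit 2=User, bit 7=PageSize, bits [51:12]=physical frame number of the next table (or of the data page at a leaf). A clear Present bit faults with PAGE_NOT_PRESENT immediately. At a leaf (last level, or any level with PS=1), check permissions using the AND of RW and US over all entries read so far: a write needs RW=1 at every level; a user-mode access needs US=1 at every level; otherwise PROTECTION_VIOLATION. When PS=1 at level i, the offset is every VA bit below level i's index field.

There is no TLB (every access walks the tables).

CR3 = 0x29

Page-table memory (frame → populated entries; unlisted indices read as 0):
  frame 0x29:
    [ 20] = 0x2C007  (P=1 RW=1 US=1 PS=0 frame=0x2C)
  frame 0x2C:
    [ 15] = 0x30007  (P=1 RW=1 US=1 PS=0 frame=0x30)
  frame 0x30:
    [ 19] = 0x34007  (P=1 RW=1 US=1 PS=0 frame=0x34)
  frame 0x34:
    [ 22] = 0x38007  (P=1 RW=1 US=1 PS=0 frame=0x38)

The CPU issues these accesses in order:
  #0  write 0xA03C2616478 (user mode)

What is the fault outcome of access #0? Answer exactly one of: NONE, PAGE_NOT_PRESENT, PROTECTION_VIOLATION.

Trace:
#0 VA=0xA03C2616478 (w,user):
  [0] read 0x29 idx=20: raw=0x2C007 flags P=1 W=1 U=1 S=0
  [1] read 0x2C idx=15: raw=0x30007 flags P=1 W=1 U=1 S=0
  [2] read 0x30 idx=19: raw=0x34007 flags P=1 W=1 U=1 S=0
  [3] read 0x34 idx=22: raw=0x38007 flags P=1 W=1 U=1 S=0
  ✓ 0x38478  — 4 lookups

Access #0 fault: NONE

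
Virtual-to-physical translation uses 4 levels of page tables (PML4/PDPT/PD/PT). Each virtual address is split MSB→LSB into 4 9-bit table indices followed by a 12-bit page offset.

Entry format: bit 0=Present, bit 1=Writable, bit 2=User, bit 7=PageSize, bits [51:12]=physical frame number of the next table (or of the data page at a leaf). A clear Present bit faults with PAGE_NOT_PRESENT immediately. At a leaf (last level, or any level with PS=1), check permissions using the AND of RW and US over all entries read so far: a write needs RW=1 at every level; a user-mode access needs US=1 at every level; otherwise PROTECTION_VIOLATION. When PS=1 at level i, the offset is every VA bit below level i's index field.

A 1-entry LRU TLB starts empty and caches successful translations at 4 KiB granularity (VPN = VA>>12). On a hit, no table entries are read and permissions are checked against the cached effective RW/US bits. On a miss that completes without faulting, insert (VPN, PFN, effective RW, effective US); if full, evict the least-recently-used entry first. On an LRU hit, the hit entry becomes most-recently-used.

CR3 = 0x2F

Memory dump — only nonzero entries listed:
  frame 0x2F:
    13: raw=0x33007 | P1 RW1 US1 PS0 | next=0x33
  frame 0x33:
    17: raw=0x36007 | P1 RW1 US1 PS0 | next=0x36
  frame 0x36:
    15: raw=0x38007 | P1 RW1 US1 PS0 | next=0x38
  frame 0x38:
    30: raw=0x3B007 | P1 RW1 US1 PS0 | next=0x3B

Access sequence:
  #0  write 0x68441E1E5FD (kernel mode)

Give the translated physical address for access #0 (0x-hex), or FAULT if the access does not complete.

Per-access translation:
#0 VA=0x68441E1E5FD (w,kernel):
  lvl0: tbl 0x2F, slot 13 ⇒ 0x33007 (P1/RW1/US1/PS0)
  lvl1: tbl 0x33, slot 17 ⇒ 0x36007 (P1/RW1/US1/PS0)
  lvl2: tbl 0x36, slot 15 ⇒ 0x38007 (P1/RW1/US1/PS0)
  lvl3: tbl 0x38, slot 30 ⇒ 0x3B007 (P1/RW1/US1/PS0)
  ✓ 0x3B5FD  — 4 lookups

Access #0 PA: 0x3B5FD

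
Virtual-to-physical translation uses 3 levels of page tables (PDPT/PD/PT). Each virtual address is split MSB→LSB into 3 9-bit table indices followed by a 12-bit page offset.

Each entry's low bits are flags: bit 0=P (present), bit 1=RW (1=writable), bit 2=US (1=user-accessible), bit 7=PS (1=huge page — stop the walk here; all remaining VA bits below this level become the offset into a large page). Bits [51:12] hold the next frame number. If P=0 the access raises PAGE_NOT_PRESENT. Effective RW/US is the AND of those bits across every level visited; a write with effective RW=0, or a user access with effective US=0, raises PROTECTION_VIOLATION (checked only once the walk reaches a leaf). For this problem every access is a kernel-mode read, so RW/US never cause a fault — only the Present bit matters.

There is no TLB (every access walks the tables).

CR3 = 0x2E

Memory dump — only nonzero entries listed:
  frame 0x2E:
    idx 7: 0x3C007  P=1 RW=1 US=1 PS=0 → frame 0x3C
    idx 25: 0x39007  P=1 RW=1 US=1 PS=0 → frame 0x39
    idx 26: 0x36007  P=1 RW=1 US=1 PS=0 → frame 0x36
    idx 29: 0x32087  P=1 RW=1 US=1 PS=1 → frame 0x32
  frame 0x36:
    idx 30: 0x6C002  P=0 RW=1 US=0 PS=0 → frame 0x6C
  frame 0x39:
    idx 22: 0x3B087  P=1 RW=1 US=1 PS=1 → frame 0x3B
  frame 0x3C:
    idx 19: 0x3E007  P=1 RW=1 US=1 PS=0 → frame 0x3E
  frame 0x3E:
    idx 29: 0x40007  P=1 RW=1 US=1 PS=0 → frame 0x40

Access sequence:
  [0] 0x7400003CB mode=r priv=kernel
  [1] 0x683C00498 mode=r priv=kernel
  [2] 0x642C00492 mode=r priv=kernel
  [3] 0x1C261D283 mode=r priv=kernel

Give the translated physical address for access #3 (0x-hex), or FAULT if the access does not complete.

Trace:
#0 VA=0x7400003CB (r,kernel):
  L0: frame=0x2E idx=29 entry=0x32087 [P=1 RW=1 US=1 PS=1]
  ✓ 0x323CB (huge @L0)  — 1 lookups
#1 VA=0x683C00498 (r,kernel):
  L0: frame=0x2E idx=26 entry=0x36007 [P=1 RW=1 US=1 PS=0]
  L1: frame=0x36 idx=30 entry=0x6C002 [P=0 RW=1 US=0 PS=0]
  ⇒ fault: PAGE_NOT_PRESENT  — 2 lookups
#2 VA=0x642C00492 (r,kernel):
  L0: frame=0x2E idx=25 entry=0x39007 [P=1 RW=1 US=1 PS=0]
  L1: frame=0x39 idx=22 entry=0x3B087 [P=1 RW=1 US=1 PS=1]
  ✓ 0x3B492 (huge @L1)  — 2 lookups
#3 VA=0x1C261D283 (r,kernel):
  L0: frame=0x2E idx=7 entry=0x3C007 [P=1 RW=1 US=1 PS=0]
  L1: frame=0x3C idx=19 entry=0x3E007 [P=1 RW=1 US=1 PS=0]
  L2: frame=0x3E idx=29 entry=0x40007 [P=1 RW=1 US=1 PS=0]
  ✓ 0x40283  — 3 lookups

Access #3 PA: 0x40283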